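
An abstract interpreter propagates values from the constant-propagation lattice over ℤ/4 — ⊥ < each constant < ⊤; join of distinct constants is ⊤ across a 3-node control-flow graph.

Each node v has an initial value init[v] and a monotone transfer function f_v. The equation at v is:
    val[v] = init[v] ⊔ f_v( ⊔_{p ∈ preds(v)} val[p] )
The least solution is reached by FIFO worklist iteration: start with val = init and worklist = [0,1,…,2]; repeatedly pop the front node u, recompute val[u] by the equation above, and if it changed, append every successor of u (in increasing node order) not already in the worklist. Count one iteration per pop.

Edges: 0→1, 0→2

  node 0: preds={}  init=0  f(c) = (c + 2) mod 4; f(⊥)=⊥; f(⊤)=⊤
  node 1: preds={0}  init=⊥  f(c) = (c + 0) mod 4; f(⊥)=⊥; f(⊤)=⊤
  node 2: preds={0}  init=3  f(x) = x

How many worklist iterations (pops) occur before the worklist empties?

Iteration log — 3 steps:
  step 1. node 0  ⊔preds=⊥  new=0  stable
  step 2. node 1  ⊔preds=0  new=0  old=⊥  +wl: 
  step 3. node 2  ⊔preds=0  new=⊤  old=3  +wl: 

Least fixpoint reached:
  node 0: 0
  node 1: 0
  node 2: ⊤

3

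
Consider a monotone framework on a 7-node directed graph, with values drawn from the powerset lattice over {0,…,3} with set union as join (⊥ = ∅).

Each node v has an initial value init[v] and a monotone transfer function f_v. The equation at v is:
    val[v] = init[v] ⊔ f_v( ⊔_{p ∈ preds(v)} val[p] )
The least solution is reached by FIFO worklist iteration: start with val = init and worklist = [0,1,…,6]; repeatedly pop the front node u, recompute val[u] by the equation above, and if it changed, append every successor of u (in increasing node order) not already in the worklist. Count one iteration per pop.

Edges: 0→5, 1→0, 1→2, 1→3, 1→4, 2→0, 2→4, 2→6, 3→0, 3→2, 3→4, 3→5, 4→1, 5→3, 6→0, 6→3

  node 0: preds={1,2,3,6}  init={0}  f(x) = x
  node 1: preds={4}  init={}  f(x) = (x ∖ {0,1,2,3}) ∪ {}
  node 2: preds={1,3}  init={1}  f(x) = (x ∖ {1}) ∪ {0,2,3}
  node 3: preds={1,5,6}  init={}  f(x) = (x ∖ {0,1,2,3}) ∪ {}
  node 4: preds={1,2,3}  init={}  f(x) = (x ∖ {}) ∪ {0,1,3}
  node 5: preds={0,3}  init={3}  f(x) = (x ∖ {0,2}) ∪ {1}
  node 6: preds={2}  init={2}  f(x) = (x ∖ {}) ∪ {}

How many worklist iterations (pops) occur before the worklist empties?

11

Trace (11 dequeues):
  [1] u=0 | in {1,2} | out {0,1,2} | prev {0} | push {}
  [2] u=1 | in {} | out {} | ==
  [3] u=2 | in {} | out {0,1,2,3} | prev {1} | push {0}
  [4] u=3 | in {2,3} | out {} | ==
  [5] u=4 | in {0,1,2,3} | out {0,1,2,3} | prev {} | push {1}
  [6] u=5 | in {0,1,2} | out {1,3} | prev {3} | push {3}
  [7] u=6 | in {0,1,2,3} | out {0,1,2,3} | prev {2} | push {}
  [8] u=0 | in {0,1,2,3} | out {0,1,2,3} | prev {0,1,2} | push {5}
  [9] u=1 | in {0,1,2,3} | out {} | ==
  [10] u=3 | in {0,1,2,3} | out {} | ==
  [11] u=5 | in {0,1,2,3} | out {1,3} | ==

Converged values:
  [0] {0,1,2,3}
  [1] {}
  [2] {0,1,2,3}
  [3] {}
  [4] {0,1,2,3}
  [5] {1,3}
  [6] {0,1,2,3}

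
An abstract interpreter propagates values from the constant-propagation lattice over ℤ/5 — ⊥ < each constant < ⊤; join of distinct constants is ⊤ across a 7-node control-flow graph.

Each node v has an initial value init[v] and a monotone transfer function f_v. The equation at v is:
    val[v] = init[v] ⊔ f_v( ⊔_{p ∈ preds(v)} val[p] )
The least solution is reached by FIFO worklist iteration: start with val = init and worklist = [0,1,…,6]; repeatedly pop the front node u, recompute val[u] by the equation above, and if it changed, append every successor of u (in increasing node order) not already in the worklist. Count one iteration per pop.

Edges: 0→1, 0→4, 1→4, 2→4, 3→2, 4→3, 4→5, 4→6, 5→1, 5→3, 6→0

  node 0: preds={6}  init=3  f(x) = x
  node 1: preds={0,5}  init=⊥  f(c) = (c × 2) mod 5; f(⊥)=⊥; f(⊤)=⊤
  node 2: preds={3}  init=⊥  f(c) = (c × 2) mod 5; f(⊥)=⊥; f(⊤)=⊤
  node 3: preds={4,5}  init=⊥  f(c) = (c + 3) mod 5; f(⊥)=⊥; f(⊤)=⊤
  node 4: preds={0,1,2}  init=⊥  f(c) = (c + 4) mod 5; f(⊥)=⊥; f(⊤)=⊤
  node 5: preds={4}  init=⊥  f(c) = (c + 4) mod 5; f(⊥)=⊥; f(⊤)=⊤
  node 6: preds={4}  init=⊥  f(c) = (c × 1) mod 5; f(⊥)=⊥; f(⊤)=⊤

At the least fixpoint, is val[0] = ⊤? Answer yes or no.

yes

Iteration log — 13 steps:
  step 1. node 0  ⊔preds=⊥  new=3  stable
  step 2. node 1  ⊔preds=3  new=1  old=⊥  +wl: 
  step 3. node 2  ⊔preds=⊥  new=⊥  stable
  step 4. node 3  ⊔preds=⊥  new=⊥  stable
  step 5. node 4  ⊔preds=⊤  new=⊤  old=⊥  +wl: 3
  step 6. node 5  ⊔preds=⊤  new=⊤  old=⊥  +wl: 1
  step 7. node 6  ⊔preds=⊤  new=⊤  old=⊥  +wl: 0
  step 8. node 3  ⊔preds=⊤  new=⊤  old=⊥  +wl: 2
  step 9. node 1  ⊔preds=⊤  new=⊤  old=1  +wl: 4
  step 10. node 0  ⊔preds=⊤  new=⊤  old=3  +wl: 1
  step 11. node 2  ⊔preds=⊤  new=⊤  old=⊥  +wl: 
  step 12. node 4  ⊔preds=⊤  new=⊤  stable
  step 13. node 1  ⊔preds=⊤  new=⊤  stable

Least fixpoint reached:
  node 0: ⊤
  node 1: ⊤
  node 2: ⊤
  node 3: ⊤
  node 4: ⊤
  node 5: ⊤
  node 6: ⊤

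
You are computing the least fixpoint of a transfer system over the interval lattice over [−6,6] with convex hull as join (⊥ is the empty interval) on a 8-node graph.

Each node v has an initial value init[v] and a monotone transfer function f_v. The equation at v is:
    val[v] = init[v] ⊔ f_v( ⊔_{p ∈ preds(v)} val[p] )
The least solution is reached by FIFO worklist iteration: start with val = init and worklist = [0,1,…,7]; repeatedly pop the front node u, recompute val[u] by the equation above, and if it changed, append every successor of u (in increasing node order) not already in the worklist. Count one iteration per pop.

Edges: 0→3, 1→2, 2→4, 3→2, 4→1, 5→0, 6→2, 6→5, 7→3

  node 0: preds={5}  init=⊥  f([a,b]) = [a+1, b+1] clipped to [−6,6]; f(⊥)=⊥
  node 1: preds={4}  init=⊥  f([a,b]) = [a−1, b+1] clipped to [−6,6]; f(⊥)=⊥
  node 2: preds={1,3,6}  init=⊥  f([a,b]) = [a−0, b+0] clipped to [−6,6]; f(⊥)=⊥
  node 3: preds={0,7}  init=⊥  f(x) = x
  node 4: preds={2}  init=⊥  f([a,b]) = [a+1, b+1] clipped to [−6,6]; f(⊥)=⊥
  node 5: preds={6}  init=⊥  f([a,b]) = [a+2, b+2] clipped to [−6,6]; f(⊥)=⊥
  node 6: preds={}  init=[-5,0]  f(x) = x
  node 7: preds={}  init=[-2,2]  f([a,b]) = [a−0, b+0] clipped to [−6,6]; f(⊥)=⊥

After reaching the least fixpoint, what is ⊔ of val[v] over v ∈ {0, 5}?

Iteration log — 21 steps:
  step 1. node 0  ⊔preds=⊥  new=⊥  stable
  step 2. node 1  ⊔preds=⊥  new=⊥  stable
  step 3. node 2  ⊔preds=[-5,0]  new=[-5,0]  old=⊥  +wl: 
  step 4. node 3  ⊔preds=[-2,2]  new=[-2,2]  old=⊥  +wl: 2
  step 5. node 4  ⊔preds=[-5,0]  new=[-4,1]  old=⊥  +wl: 1
  step 6. node 5  ⊔preds=[-5,0]  new=[-3,2]  old=⊥  +wl: 0
  step 7. node 6  ⊔preds=⊥  new=[-5,0]  stable
  step 8. node 7  ⊔preds=⊥  new=[-2,2]  stable
  step 9. node 2  ⊔preds=[-5,2]  new=[-5,2]  old=[-5,0]  +wl: 4
  step 10. node 1  ⊔preds=[-4,1]  new=[-5,2]  old=⊥  +wl: 2
  step 11. node 0  ⊔preds=[-3,2]  new=[-2,3]  old=⊥  +wl: 3
  step 12. node 4  ⊔preds=[-5,2]  new=[-4,3]  old=[-4,1]  +wl: 1
  step 13. node 2  ⊔preds=[-5,2]  new=[-5,2]  stable
  step 14. node 3  ⊔preds=[-2,3]  new=[-2,3]  old=[-2,2]  +wl: 2
  step 15. node 1  ⊔preds=[-4,3]  new=[-5,4]  old=[-5,2]  +wl: 
  step 16. node 2  ⊔preds=[-5,4]  new=[-5,4]  old=[-5,2]  +wl: 4
  step 17. node 4  ⊔preds=[-5,4]  new=[-4,5]  old=[-4,3]  +wl: 1
  step 18. node 1  ⊔preds=[-4,5]  new=[-5,6]  old=[-5,4]  +wl: 2
  step 19. node 2  ⊔preds=[-5,6]  new=[-5,6]  old=[-5,4]  +wl: 4
  step 20. node 4  ⊔preds=[-5,6]  new=[-4,6]  old=[-4,5]  +wl: 1
  step 21. node 1  ⊔preds=[-4,6]  new=[-5,6]  stable

Least fixpoint reached:
  node 0: [-2,3]
  node 1: [-5,6]
  node 2: [-5,6]
  node 3: [-2,3]
  node 4: [-4,6]
  node 5: [-3,2]
  node 6: [-5,0]
  node 7: [-2,2]

[-3,3]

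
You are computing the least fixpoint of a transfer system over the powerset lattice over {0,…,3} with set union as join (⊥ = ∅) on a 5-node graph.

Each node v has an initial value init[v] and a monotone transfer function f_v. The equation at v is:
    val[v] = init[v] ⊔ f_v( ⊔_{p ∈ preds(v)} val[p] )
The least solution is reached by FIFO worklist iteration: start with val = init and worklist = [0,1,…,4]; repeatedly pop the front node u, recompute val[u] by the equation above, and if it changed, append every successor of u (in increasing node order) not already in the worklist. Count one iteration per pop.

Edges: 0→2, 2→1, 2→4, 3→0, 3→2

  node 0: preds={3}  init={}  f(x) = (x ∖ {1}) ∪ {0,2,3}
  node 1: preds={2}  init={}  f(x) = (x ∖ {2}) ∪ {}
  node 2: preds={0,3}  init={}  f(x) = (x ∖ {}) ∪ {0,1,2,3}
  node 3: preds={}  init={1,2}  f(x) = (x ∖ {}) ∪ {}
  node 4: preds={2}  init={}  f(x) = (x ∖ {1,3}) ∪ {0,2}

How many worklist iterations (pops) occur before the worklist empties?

6

Worklist (6 pops):
  #1 pop 0: in={1,2} → {0,2,3} (was {}); enqueue []
  #2 pop 1: in={} → {} (no change)
  #3 pop 2: in={0,1,2,3} → {0,1,2,3} (was {}); enqueue [1]
  #4 pop 3: in={} → {1,2} (no change)
  #5 pop 4: in={0,1,2,3} → {0,2} (was {}); enqueue []
  #6 pop 1: in={0,1,2,3} → {0,1,3} (was {}); enqueue []

Fixpoint:
  val[0] = {0,2,3}
  val[1] = {0,1,3}
  val[2] = {0,1,2,3}
  val[3] = {1,2}
  val[4] = {0,2}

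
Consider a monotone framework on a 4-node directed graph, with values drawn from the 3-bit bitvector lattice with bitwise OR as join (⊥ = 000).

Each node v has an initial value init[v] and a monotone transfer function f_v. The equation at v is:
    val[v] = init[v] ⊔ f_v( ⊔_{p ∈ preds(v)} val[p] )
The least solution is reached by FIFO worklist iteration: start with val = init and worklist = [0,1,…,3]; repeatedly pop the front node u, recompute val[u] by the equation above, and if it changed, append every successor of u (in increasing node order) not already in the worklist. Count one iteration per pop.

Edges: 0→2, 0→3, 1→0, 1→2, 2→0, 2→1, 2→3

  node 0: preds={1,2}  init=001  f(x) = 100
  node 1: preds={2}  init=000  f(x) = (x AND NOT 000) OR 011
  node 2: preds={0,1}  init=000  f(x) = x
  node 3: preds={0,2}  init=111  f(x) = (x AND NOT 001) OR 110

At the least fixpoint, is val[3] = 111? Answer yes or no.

Trace (8 dequeues):
  [1] u=0 | in 000 | out 101 | prev 001 | push {}
  [2] u=1 | in 000 | out 011 | prev 000 | push {0}
  [3] u=2 | in 111 | out 111 | prev 000 | push {1}
  [4] u=3 | in 111 | out 111 | ==
  [5] u=0 | in 111 | out 101 | ==
  [6] u=1 | in 111 | out 111 | prev 011 | push {0,2}
  [7] u=0 | in 111 | out 101 | ==
  [8] u=2 | in 111 | out 111 | ==

Converged values:
  [0] 101
  [1] 111
  [2] 111
  [3] 111

yes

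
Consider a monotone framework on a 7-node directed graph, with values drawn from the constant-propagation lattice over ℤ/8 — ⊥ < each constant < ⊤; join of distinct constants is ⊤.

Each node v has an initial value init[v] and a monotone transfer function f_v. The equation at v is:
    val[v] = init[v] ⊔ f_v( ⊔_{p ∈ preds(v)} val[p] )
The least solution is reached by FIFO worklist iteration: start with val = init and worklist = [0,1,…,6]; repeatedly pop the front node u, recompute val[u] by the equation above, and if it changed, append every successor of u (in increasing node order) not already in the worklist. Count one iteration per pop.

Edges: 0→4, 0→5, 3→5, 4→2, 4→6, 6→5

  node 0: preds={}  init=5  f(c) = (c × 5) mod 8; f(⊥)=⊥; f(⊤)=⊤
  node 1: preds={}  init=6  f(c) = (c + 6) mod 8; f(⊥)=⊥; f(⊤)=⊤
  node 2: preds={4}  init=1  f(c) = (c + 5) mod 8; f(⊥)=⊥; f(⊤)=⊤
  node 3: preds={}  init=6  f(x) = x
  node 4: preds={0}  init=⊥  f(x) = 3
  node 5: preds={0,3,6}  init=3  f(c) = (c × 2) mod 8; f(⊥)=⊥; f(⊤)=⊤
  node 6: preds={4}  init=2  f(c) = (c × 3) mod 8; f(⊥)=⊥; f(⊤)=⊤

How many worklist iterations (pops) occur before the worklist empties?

9

Iteration log — 9 steps:
  step 1. node 0  ⊔preds=⊥  new=5  stable
  step 2. node 1  ⊔preds=⊥  new=6  stable
  step 3. node 2  ⊔preds=⊥  new=1  stable
  step 4. node 3  ⊔preds=⊥  new=6  stable
  step 5. node 4  ⊔preds=5  new=3  old=⊥  +wl: 2
  step 6. node 5  ⊔preds=⊤  new=⊤  old=3  +wl: 
  step 7. node 6  ⊔preds=3  new=⊤  old=2  +wl: 5
  step 8. node 2  ⊔preds=3  new=⊤  old=1  +wl: 
  step 9. node 5  ⊔preds=⊤  new=⊤  stable

Least fixpoint reached:
  node 0: 5
  node 1: 6
  node 2: ⊤
  node 3: 6
  node 4: 3
  node 5: ⊤
  node 6: ⊤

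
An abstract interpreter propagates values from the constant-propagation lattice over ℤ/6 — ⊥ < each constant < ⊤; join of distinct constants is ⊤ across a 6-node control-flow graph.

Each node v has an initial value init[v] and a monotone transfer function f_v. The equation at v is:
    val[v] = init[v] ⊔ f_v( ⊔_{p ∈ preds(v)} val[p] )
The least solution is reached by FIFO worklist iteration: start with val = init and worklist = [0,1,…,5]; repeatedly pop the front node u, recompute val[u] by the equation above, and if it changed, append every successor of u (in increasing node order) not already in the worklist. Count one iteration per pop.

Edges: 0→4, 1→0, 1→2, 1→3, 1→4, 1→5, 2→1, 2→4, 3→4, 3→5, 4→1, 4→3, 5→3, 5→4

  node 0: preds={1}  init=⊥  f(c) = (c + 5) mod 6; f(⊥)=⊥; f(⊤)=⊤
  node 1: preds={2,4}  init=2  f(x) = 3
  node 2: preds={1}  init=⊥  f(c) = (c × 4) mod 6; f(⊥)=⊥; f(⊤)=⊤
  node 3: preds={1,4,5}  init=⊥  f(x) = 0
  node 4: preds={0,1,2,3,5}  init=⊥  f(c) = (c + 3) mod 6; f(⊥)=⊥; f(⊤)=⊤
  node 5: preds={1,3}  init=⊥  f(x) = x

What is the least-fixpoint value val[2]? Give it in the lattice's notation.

Trace (10 dequeues):
  [1] u=0 | in 2 | out 1 | prev ⊥ | push {}
  [2] u=1 | in ⊥ | out ⊤ | prev 2 | push {0}
  [3] u=2 | in ⊤ | out ⊤ | prev ⊥ | push {1}
  [4] u=3 | in ⊤ | out 0 | prev ⊥ | push {}
  [5] u=4 | in ⊤ | out ⊤ | prev ⊥ | push {3}
  [6] u=5 | in ⊤ | out ⊤ | prev ⊥ | push {4}
  [7] u=0 | in ⊤ | out ⊤ | prev 1 | push {}
  [8] u=1 | in ⊤ | out ⊤ | ==
  [9] u=3 | in ⊤ | out 0 | ==
  [10] u=4 | in ⊤ | out ⊤ | ==

Converged values:
  [0] ⊤
  [1] ⊤
  [2] ⊤
  [3] 0
  [4] ⊤
  [5] ⊤

⊤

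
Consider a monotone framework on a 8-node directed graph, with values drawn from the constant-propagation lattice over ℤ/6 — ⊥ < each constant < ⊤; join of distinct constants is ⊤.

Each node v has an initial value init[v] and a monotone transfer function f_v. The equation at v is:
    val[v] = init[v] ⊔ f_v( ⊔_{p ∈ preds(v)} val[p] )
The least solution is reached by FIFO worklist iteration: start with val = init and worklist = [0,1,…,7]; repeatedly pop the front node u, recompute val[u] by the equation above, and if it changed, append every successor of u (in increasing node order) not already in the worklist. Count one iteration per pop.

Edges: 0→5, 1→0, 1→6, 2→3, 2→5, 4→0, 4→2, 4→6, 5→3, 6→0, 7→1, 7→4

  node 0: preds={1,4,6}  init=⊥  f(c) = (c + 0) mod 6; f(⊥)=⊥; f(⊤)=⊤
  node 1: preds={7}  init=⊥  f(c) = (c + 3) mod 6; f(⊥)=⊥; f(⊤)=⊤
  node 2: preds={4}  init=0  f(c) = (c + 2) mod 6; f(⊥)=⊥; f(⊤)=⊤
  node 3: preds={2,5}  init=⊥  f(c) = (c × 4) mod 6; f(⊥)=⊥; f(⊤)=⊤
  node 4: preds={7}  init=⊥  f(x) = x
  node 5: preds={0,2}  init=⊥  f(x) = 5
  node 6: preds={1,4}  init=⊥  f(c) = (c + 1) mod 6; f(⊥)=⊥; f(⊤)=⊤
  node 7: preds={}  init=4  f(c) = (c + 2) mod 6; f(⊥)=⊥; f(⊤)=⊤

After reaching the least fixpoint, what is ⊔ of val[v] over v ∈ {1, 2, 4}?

Trace (12 dequeues):
  [1] u=0 | in ⊥ | out ⊥ | ==
  [2] u=1 | in 4 | out 1 | prev ⊥ | push {0}
  [3] u=2 | in ⊥ | out 0 | ==
  [4] u=3 | in 0 | out 0 | prev ⊥ | push {}
  [5] u=4 | in 4 | out 4 | prev ⊥ | push {2}
  [6] u=5 | in 0 | out 5 | prev ⊥ | push {3}
  [7] u=6 | in ⊤ | out ⊤ | prev ⊥ | push {}
  [8] u=7 | in ⊥ | out 4 | ==
  [9] u=0 | in ⊤ | out ⊤ | prev ⊥ | push {5}
  [10] u=2 | in 4 | out 0 | ==
  [11] u=3 | in ⊤ | out ⊤ | prev 0 | push {}
  [12] u=5 | in ⊤ | out 5 | ==

Converged values:
  [0] ⊤
  [1] 1
  [2] 0
  [3] ⊤
  [4] 4
  [5] 5
  [6] ⊤
  [7] 4

⊤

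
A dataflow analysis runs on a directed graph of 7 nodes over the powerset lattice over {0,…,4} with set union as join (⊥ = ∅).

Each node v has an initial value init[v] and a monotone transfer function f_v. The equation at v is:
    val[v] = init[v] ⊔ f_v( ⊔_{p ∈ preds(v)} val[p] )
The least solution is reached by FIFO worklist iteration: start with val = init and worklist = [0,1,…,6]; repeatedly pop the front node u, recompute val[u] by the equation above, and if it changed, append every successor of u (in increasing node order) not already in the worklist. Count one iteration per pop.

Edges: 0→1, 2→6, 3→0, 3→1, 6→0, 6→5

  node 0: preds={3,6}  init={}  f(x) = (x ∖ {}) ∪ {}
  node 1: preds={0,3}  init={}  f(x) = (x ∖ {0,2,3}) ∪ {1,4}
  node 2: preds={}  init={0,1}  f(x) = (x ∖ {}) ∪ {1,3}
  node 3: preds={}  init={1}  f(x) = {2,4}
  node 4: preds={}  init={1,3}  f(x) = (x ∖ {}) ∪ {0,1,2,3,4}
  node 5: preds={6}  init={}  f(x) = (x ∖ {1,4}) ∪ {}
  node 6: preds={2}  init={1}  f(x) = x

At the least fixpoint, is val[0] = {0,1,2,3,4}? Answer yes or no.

yes

Iteration log — 10 steps:
  step 1. node 0  ⊔preds={1}  new={1}  old={}  +wl: 
  step 2. node 1  ⊔preds={1}  new={1,4}  old={}  +wl: 
  step 3. node 2  ⊔preds={}  new={0,1,3}  old={0,1}  +wl: 
  step 4. node 3  ⊔preds={}  new={1,2,4}  old={1}  +wl: 0,1
  step 5. node 4  ⊔preds={}  new={0,1,2,3,4}  old={1,3}  +wl: 
  step 6. node 5  ⊔preds={1}  new={}  stable
  step 7. node 6  ⊔preds={0,1,3}  new={0,1,3}  old={1}  +wl: 5
  step 8. node 0  ⊔preds={0,1,2,3,4}  new={0,1,2,3,4}  old={1}  +wl: 
  step 9. node 1  ⊔preds={0,1,2,3,4}  new={1,4}  stable
  step 10. node 5  ⊔preds={0,1,3}  new={0,3}  old={}  +wl: 

Least fixpoint reached:
  node 0: {0,1,2,3,4}
  node 1: {1,4}
  node 2: {0,1,3}
  node 3: {1,2,4}
  node 4: {0,1,2,3,4}
  node 5: {0,3}
  node 6: {0,1,3}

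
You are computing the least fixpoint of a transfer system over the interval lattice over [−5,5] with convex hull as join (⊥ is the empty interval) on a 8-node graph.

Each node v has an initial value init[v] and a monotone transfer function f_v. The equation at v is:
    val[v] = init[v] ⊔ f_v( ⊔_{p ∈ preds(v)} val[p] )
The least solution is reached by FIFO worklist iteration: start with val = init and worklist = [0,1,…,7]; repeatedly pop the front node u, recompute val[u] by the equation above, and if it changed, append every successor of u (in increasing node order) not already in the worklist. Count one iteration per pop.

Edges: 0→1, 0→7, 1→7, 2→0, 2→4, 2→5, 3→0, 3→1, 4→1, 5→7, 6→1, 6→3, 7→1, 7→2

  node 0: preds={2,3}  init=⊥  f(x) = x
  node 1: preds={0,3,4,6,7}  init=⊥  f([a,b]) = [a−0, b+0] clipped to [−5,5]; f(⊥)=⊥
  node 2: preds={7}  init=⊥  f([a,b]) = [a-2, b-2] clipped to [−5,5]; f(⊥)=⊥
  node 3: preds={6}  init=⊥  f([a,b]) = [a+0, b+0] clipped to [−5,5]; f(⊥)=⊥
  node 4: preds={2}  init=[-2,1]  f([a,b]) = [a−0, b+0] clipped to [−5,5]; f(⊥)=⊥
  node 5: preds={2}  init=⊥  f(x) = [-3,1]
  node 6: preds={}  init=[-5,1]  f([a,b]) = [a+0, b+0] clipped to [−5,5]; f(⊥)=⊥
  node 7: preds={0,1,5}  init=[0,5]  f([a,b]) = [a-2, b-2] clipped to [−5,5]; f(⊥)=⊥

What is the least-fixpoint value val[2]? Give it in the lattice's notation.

Iteration log — 16 steps:
  step 1. node 0  ⊔preds=⊥  new=⊥  stable
  step 2. node 1  ⊔preds=[-5,5]  new=[-5,5]  old=⊥  +wl: 
  step 3. node 2  ⊔preds=[0,5]  new=[-2,3]  old=⊥  +wl: 0
  step 4. node 3  ⊔preds=[-5,1]  new=[-5,1]  old=⊥  +wl: 1
  step 5. node 4  ⊔preds=[-2,3]  new=[-2,3]  old=[-2,1]  +wl: 
  step 6. node 5  ⊔preds=[-2,3]  new=[-3,1]  old=⊥  +wl: 
  step 7. node 6  ⊔preds=⊥  new=[-5,1]  stable
  step 8. node 7  ⊔preds=[-5,5]  new=[-5,5]  old=[0,5]  +wl: 2
  step 9. node 0  ⊔preds=[-5,3]  new=[-5,3]  old=⊥  +wl: 7
  step 10. node 1  ⊔preds=[-5,5]  new=[-5,5]  stable
  step 11. node 2  ⊔preds=[-5,5]  new=[-5,3]  old=[-2,3]  +wl: 0,4,5
  step 12. node 7  ⊔preds=[-5,5]  new=[-5,5]  stable
  step 13. node 0  ⊔preds=[-5,3]  new=[-5,3]  stable
  step 14. node 4  ⊔preds=[-5,3]  new=[-5,3]  old=[-2,3]  +wl: 1
  step 15. node 5  ⊔preds=[-5,3]  new=[-3,1]  stable
  step 16. node 1  ⊔preds=[-5,5]  new=[-5,5]  stable

Least fixpoint reached:
  node 0: [-5,3]
  node 1: [-5,5]
  node 2: [-5,3]
  node 3: [-5,1]
  node 4: [-5,3]
  node 5: [-3,1]
  node 6: [-5,1]
  node 7: [-5,5]

[-5,3]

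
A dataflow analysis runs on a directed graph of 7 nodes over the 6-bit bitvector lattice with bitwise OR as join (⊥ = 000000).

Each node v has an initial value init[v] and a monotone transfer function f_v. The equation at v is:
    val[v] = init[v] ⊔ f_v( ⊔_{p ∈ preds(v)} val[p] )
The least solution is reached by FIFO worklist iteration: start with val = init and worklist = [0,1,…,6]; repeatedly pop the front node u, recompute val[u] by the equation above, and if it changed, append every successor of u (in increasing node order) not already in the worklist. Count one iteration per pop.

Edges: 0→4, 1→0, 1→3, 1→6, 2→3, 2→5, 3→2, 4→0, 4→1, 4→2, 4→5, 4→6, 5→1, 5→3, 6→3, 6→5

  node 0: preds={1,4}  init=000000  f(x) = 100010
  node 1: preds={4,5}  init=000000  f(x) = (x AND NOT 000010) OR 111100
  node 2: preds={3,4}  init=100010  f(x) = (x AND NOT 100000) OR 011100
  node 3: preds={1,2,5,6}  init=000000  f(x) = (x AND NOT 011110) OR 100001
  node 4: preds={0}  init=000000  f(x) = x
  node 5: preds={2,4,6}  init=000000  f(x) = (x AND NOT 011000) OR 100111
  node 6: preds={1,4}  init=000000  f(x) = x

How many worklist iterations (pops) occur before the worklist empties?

Worklist (16 pops):
  #1 pop 0: in=000000 → 100010 (was 000000); enqueue []
  #2 pop 1: in=000000 → 111100 (was 000000); enqueue [0]
  #3 pop 2: in=000000 → 111110 (was 100010); enqueue []
  #4 pop 3: in=111110 → 100001 (was 000000); enqueue [2]
  #5 pop 4: in=100010 → 100010 (was 000000); enqueue [1]
  #6 pop 5: in=111110 → 100111 (was 000000); enqueue [3]
  #7 pop 6: in=111110 → 111110 (was 000000); enqueue [5]
  #8 pop 0: in=111110 → 100010 (no change)
  #9 pop 2: in=100011 → 111111 (was 111110); enqueue []
  #10 pop 1: in=100111 → 111101 (was 111100); enqueue [0,6]
  #11 pop 3: in=111111 → 100001 (no change)
  #12 pop 5: in=111111 → 100111 (no change)
  #13 pop 0: in=111111 → 100010 (no change)
  #14 pop 6: in=111111 → 111111 (was 111110); enqueue [3,5]
  #15 pop 3: in=111111 → 100001 (no change)
  #16 pop 5: in=111111 → 100111 (no change)

Fixpoint:
  val[0] = 100010
  val[1] = 111101
  val[2] = 111111
  val[3] = 100001
  val[4] = 100010
  val[5] = 100111
  val[6] = 111111

16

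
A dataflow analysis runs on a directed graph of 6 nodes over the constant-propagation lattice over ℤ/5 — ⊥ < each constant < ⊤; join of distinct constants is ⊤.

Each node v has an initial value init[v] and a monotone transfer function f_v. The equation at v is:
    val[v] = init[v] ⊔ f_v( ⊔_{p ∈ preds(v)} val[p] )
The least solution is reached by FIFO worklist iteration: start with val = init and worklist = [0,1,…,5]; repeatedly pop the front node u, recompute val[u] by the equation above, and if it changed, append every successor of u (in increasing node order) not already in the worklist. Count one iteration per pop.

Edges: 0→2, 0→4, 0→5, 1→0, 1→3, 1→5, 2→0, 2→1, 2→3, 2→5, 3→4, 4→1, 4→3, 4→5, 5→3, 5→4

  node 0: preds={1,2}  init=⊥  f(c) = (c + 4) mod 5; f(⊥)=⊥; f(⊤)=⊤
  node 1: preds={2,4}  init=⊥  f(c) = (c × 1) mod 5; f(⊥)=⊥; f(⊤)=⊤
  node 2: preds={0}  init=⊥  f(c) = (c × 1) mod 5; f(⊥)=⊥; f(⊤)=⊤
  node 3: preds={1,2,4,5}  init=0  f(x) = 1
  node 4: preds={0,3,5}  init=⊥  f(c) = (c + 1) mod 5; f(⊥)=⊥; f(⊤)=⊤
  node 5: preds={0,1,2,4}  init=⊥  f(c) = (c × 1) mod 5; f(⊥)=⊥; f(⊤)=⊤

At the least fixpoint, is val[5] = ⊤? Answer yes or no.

Worklist (17 pops):
  #1 pop 0: in=⊥ → ⊥ (no change)
  #2 pop 1: in=⊥ → ⊥ (no change)
  #3 pop 2: in=⊥ → ⊥ (no change)
  #4 pop 3: in=⊥ → ⊤ (was 0); enqueue []
  #5 pop 4: in=⊤ → ⊤ (was ⊥); enqueue [1,3]
  #6 pop 5: in=⊤ → ⊤ (was ⊥); enqueue [4]
  #7 pop 1: in=⊤ → ⊤ (was ⊥); enqueue [0,5]
  #8 pop 3: in=⊤ → ⊤ (no change)
  #9 pop 4: in=⊤ → ⊤ (no change)
  #10 pop 0: in=⊤ → ⊤ (was ⊥); enqueue [2,4]
  #11 pop 5: in=⊤ → ⊤ (no change)
  #12 pop 2: in=⊤ → ⊤ (was ⊥); enqueue [0,1,3,5]
  #13 pop 4: in=⊤ → ⊤ (no change)
  #14 pop 0: in=⊤ → ⊤ (no change)
  #15 pop 1: in=⊤ → ⊤ (no change)
  #16 pop 3: in=⊤ → ⊤ (no change)
  #17 pop 5: in=⊤ → ⊤ (no change)

Fixpoint:
  val[0] = ⊤
  val[1] = ⊤
  val[2] = ⊤
  val[3] = ⊤
  val[4] = ⊤
  val[5] = ⊤

yes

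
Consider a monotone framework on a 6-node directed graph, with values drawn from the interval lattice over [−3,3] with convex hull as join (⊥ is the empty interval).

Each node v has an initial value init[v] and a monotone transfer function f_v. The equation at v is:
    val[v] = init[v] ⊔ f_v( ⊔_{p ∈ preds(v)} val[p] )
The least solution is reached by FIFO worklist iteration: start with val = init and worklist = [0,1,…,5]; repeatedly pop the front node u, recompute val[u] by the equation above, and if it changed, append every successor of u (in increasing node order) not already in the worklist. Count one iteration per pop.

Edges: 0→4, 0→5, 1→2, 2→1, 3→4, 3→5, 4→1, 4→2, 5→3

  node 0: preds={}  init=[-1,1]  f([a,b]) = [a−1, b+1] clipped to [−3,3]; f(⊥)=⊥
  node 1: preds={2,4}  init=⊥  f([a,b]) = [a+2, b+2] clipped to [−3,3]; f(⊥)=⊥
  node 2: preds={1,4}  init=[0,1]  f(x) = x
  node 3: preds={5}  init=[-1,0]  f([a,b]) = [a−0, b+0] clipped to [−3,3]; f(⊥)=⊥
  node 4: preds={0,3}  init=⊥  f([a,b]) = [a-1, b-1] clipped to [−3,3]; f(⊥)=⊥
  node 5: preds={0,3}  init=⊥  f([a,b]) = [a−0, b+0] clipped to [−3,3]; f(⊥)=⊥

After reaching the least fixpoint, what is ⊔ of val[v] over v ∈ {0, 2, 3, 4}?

Iteration log — 12 steps:
  step 1. node 0  ⊔preds=⊥  new=[-1,1]  stable
  step 2. node 1  ⊔preds=[0,1]  new=[2,3]  old=⊥  +wl: 
  step 3. node 2  ⊔preds=[2,3]  new=[0,3]  old=[0,1]  +wl: 1
  step 4. node 3  ⊔preds=⊥  new=[-1,0]  stable
  step 5. node 4  ⊔preds=[-1,1]  new=[-2,0]  old=⊥  +wl: 2
  step 6. node 5  ⊔preds=[-1,1]  new=[-1,1]  old=⊥  +wl: 3
  step 7. node 1  ⊔preds=[-2,3]  new=[0,3]  old=[2,3]  +wl: 
  step 8. node 2  ⊔preds=[-2,3]  new=[-2,3]  old=[0,3]  +wl: 1
  step 9. node 3  ⊔preds=[-1,1]  new=[-1,1]  old=[-1,0]  +wl: 4,5
  step 10. node 1  ⊔preds=[-2,3]  new=[0,3]  stable
  step 11. node 4  ⊔preds=[-1,1]  new=[-2,0]  stable
  step 12. node 5  ⊔preds=[-1,1]  new=[-1,1]  stable

Least fixpoint reached:
  node 0: [-1,1]
  node 1: [0,3]
  node 2: [-2,3]
  node 3: [-1,1]
  node 4: [-2,0]
  node 5: [-1,1]

[-2,3]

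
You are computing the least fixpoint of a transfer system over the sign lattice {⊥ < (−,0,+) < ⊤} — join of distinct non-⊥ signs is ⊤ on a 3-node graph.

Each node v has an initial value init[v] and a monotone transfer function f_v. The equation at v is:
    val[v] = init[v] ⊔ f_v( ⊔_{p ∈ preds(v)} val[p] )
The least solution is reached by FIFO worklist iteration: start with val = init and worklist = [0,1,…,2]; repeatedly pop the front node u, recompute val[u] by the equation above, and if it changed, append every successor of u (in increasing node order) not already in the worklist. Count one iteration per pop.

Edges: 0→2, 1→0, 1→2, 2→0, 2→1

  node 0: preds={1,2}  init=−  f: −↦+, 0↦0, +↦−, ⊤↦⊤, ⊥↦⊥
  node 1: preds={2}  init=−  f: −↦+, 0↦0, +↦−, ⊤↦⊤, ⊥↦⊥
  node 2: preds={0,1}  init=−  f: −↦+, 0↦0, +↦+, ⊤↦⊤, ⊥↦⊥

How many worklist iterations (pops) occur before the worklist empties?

Iteration log — 5 steps:
  step 1. node 0  ⊔preds=−  new=⊤  old=−  +wl: 
  step 2. node 1  ⊔preds=−  new=⊤  old=−  +wl: 0
  step 3. node 2  ⊔preds=⊤  new=⊤  old=−  +wl: 1
  step 4. node 0  ⊔preds=⊤  new=⊤  stable
  step 5. node 1  ⊔preds=⊤  new=⊤  stable

Least fixpoint reached:
  node 0: ⊤
  node 1: ⊤
  node 2: ⊤

5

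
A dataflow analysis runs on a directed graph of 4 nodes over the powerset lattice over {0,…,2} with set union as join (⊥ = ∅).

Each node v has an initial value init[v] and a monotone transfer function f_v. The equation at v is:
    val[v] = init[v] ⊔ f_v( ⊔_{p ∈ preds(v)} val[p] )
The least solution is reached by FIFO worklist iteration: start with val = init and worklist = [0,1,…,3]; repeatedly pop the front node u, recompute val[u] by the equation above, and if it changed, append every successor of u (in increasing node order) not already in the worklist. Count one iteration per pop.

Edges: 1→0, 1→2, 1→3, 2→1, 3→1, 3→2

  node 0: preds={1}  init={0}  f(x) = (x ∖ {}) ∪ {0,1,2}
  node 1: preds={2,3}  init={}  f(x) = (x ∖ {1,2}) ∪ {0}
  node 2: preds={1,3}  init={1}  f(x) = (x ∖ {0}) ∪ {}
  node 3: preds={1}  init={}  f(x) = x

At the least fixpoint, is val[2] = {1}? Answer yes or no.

Trace (7 dequeues):
  [1] u=0 | in {} | out {0,1,2} | prev {0} | push {}
  [2] u=1 | in {1} | out {0} | prev {} | push {0}
  [3] u=2 | in {0} | out {1} | ==
  [4] u=3 | in {0} | out {0} | prev {} | push {1,2}
  [5] u=0 | in {0} | out {0,1,2} | ==
  [6] u=1 | in {0,1} | out {0} | ==
  [7] u=2 | in {0} | out {1} | ==

Converged values:
  [0] {0,1,2}
  [1] {0}
  [2] {1}
  [3] {0}

yes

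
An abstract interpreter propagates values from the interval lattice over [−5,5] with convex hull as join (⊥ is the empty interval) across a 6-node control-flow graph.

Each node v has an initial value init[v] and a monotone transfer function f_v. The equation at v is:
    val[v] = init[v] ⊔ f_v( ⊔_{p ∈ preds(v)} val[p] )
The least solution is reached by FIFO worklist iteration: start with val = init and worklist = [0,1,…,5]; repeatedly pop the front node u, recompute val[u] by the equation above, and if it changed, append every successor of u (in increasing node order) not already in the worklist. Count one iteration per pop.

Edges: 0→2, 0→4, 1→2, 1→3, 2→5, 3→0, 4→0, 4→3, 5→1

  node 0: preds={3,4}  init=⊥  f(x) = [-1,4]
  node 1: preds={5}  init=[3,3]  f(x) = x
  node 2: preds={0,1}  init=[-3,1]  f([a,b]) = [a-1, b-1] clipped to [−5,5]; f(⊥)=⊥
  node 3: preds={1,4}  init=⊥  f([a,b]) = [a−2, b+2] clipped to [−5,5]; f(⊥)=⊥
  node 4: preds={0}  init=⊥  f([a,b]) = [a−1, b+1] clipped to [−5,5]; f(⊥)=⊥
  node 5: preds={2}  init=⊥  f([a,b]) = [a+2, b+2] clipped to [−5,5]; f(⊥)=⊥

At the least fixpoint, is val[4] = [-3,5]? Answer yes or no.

no

Trace (13 dequeues):
  [1] u=0 | in ⊥ | out [-1,4] | prev ⊥ | push {}
  [2] u=1 | in ⊥ | out [3,3] | ==
  [3] u=2 | in [-1,4] | out [-3,3] | prev [-3,1] | push {}
  [4] u=3 | in [3,3] | out [1,5] | prev ⊥ | push {0}
  [5] u=4 | in [-1,4] | out [-2,5] | prev ⊥ | push {3}
  [6] u=5 | in [-3,3] | out [-1,5] | prev ⊥ | push {1}
  [7] u=0 | in [-2,5] | out [-1,4] | ==
  [8] u=3 | in [-2,5] | out [-4,5] | prev [1,5] | push {0}
  [9] u=1 | in [-1,5] | out [-1,5] | prev [3,3] | push {2,3}
  [10] u=0 | in [-4,5] | out [-1,4] | ==
  [11] u=2 | in [-1,5] | out [-3,4] | prev [-3,3] | push {5}
  [12] u=3 | in [-2,5] | out [-4,5] | ==
  [13] u=5 | in [-3,4] | out [-1,5] | ==

Converged values:
  [0] [-1,4]
  [1] [-1,5]
  [2] [-3,4]
  [3] [-4,5]
  [4] [-2,5]
  [5] [-1,5]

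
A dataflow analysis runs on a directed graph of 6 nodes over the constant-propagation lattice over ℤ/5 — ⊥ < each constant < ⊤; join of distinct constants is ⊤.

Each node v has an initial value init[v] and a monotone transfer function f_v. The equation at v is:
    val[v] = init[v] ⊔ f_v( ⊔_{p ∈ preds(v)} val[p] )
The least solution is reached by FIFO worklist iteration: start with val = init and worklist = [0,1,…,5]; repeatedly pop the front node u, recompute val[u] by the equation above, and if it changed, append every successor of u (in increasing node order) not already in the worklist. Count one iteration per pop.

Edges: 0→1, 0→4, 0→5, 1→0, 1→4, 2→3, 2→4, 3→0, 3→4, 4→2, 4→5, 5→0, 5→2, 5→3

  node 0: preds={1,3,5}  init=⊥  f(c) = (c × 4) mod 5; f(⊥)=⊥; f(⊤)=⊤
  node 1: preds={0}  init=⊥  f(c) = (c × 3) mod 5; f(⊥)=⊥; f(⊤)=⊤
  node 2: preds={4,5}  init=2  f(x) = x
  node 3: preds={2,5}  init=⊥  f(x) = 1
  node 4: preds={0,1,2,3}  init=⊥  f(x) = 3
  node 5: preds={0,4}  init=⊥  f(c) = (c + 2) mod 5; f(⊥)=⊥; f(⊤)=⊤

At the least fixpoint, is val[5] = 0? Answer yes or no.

no

Trace (15 dequeues):
  [1] u=0 | in ⊥ | out ⊥ | ==
  [2] u=1 | in ⊥ | out ⊥ | ==
  [3] u=2 | in ⊥ | out 2 | ==
  [4] u=3 | in 2 | out 1 | prev ⊥ | push {0}
  [5] u=4 | in ⊤ | out 3 | prev ⊥ | push {2}
  [6] u=5 | in 3 | out 0 | prev ⊥ | push {3}
  [7] u=0 | in ⊤ | out ⊤ | prev ⊥ | push {1,4,5}
  [8] u=2 | in ⊤ | out ⊤ | prev 2 | push {}
  [9] u=3 | in ⊤ | out 1 | ==
  [10] u=1 | in ⊤ | out ⊤ | prev ⊥ | push {0}
  [11] u=4 | in ⊤ | out 3 | ==
  [12] u=5 | in ⊤ | out ⊤ | prev 0 | push {2,3}
  [13] u=0 | in ⊤ | out ⊤ | ==
  [14] u=2 | in ⊤ | out ⊤ | ==
  [15] u=3 | in ⊤ | out 1 | ==

Converged values:
  [0] ⊤
  [1] ⊤
  [2] ⊤
  [3] 1
  [4] 3
  [5] ⊤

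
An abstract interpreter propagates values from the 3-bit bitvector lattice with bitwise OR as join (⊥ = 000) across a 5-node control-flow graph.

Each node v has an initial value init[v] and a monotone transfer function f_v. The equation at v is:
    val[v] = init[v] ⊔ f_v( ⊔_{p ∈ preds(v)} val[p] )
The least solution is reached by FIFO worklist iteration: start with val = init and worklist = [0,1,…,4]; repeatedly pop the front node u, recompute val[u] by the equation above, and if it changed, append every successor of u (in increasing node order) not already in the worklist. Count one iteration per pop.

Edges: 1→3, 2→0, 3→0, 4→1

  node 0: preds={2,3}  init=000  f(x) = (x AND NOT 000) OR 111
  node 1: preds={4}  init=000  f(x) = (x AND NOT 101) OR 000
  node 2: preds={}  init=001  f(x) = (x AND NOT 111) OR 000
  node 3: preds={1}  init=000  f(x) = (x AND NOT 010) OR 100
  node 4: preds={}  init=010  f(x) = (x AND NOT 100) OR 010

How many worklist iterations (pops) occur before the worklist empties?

6

Iteration log — 6 steps:
  step 1. node 0  ⊔preds=001  new=111  old=000  +wl: 
  step 2. node 1  ⊔preds=010  new=010  old=000  +wl: 
  step 3. node 2  ⊔preds=000  new=001  stable
  step 4. node 3  ⊔preds=010  new=100  old=000  +wl: 0
  step 5. node 4  ⊔preds=000  new=010  stable
  step 6. node 0  ⊔preds=101  new=111  stable

Least fixpoint reached:
  node 0: 111
  node 1: 010
  node 2: 001
  node 3: 100
  node 4: 010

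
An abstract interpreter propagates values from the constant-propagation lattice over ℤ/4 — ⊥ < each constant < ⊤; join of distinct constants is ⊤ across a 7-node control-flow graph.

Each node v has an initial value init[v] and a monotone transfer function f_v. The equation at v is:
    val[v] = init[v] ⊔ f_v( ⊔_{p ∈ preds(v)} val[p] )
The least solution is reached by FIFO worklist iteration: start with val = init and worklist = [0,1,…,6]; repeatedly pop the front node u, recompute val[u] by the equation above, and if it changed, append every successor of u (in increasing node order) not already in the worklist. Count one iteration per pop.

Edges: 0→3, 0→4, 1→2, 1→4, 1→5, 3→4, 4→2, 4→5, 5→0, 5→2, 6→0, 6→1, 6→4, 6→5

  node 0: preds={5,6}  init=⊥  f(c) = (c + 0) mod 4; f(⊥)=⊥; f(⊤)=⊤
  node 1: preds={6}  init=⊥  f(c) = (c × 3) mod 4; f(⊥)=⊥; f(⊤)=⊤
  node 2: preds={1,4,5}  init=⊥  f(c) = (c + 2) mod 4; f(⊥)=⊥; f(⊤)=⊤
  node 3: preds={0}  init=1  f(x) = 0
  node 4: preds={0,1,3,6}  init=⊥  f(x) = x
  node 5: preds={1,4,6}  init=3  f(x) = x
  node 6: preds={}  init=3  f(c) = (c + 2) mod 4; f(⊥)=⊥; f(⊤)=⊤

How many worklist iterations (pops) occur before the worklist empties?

Worklist (11 pops):
  #1 pop 0: in=3 → 3 (was ⊥); enqueue []
  #2 pop 1: in=3 → 1 (was ⊥); enqueue []
  #3 pop 2: in=⊤ → ⊤ (was ⊥); enqueue []
  #4 pop 3: in=3 → ⊤ (was 1); enqueue []
  #5 pop 4: in=⊤ → ⊤ (was ⊥); enqueue [2]
  #6 pop 5: in=⊤ → ⊤ (was 3); enqueue [0]
  #7 pop 6: in=⊥ → 3 (no change)
  #8 pop 2: in=⊤ → ⊤ (no change)
  #9 pop 0: in=⊤ → ⊤ (was 3); enqueue [3,4]
  #10 pop 3: in=⊤ → ⊤ (no change)
  #11 pop 4: in=⊤ → ⊤ (no change)

Fixpoint:
  val[0] = ⊤
  val[1] = 1
  val[2] = ⊤
  val[3] = ⊤
  val[4] = ⊤
  val[5] = ⊤
  val[6] = 3

11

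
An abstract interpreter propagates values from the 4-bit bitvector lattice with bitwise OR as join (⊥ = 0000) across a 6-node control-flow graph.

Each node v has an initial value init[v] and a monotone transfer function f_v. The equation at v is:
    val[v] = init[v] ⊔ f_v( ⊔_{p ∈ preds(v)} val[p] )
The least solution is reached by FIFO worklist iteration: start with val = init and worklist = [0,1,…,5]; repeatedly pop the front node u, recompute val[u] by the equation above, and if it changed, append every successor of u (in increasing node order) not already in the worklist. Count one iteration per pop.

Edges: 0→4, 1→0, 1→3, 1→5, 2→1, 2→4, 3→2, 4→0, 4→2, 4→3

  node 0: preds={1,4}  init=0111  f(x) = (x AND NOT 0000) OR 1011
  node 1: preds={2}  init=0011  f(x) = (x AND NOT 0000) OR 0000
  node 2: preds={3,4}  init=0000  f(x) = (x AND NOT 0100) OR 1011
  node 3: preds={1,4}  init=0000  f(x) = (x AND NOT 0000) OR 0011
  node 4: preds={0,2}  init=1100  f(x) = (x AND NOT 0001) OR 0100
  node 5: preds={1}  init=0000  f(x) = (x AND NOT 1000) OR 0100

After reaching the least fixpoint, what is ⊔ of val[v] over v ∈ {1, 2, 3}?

Trace (11 dequeues):
  [1] u=0 | in 1111 | out 1111 | prev 0111 | push {}
  [2] u=1 | in 0000 | out 0011 | ==
  [3] u=2 | in 1100 | out 1011 | prev 0000 | push {1}
  [4] u=3 | in 1111 | out 1111 | prev 0000 | push {2}
  [5] u=4 | in 1111 | out 1110 | prev 1100 | push {0,3}
  [6] u=5 | in 0011 | out 0111 | prev 0000 | push {}
  [7] u=1 | in 1011 | out 1011 | prev 0011 | push {5}
  [8] u=2 | in 1111 | out 1011 | ==
  [9] u=0 | in 1111 | out 1111 | ==
  [10] u=3 | in 1111 | out 1111 | ==
  [11] u=5 | in 1011 | out 0111 | ==

Converged values:
  [0] 1111
  [1] 1011
  [2] 1011
  [3] 1111
  [4] 1110
  [5] 0111

1111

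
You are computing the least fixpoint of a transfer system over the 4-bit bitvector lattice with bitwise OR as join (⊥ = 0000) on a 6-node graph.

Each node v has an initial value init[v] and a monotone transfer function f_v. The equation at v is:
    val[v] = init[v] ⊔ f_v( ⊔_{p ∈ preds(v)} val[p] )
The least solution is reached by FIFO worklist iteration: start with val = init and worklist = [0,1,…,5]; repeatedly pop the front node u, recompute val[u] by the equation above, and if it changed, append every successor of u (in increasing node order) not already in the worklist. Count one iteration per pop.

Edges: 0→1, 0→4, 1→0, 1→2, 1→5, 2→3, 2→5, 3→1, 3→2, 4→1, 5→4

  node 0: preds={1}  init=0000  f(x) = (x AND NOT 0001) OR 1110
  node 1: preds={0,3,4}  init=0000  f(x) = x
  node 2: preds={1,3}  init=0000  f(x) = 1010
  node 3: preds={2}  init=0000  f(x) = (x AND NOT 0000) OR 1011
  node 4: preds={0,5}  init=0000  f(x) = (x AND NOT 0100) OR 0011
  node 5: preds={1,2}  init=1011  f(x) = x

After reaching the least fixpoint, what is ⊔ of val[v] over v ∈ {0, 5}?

1111

Trace (12 dequeues):
  [1] u=0 | in 0000 | out 1110 | prev 0000 | push {}
  [2] u=1 | in 1110 | out 1110 | prev 0000 | push {0}
  [3] u=2 | in 1110 | out 1010 | prev 0000 | push {}
  [4] u=3 | in 1010 | out 1011 | prev 0000 | push {1,2}
  [5] u=4 | in 1111 | out 1011 | prev 0000 | push {}
  [6] u=5 | in 1110 | out 1111 | prev 1011 | push {4}
  [7] u=0 | in 1110 | out 1110 | ==
  [8] u=1 | in 1111 | out 1111 | prev 1110 | push {0,5}
  [9] u=2 | in 1111 | out 1010 | ==
  [10] u=4 | in 1111 | out 1011 | ==
  [11] u=0 | in 1111 | out 1110 | ==
  [12] u=5 | in 1111 | out 1111 | ==

Converged values:
  [0] 1110
  [1] 1111
  [2] 1010
  [3] 1011
  [4] 1011
  [5] 1111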